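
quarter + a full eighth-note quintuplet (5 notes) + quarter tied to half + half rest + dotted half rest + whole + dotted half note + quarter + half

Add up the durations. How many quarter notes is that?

Working in quarter notes: quarter = 1; a full eighth-note quintuplet (5 notes) (five quintuplet eighths span one half) = 2; quarter tied to half (quarter + half) = 3; half rest = 2; dotted half rest = 3; whole = 4; dotted half note = 3; quarter = 1; half = 2.
Altogether 1 + 2 + 3 + 2 + 3 + 4 + 3 + 1 + 2 = 21 quarter notes.

21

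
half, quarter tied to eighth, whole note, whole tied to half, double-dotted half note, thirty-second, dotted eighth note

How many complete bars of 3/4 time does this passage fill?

One bar of 3/4 = 24 thirty-second notes.
In thirty-second notes: half = 16; quarter tied to eighth (quarter + eighth) = 12; whole note = 32; whole tied to half (whole + half) = 48; double-dotted half note = 28; thirty-second = 1; dotted eighth note = 6.
Total: 16 + 12 + 32 + 48 + 28 + 1 + 6 = 143.
143 ÷ 24 = 5 complete bars with 23 left over.

5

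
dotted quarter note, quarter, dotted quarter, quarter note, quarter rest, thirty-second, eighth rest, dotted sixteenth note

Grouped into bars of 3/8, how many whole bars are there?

One bar of 3/8 = 12 thirty-second notes.
Each duration in thirty-second notes: dotted quarter note = 12; quarter = 8; dotted quarter = 12; quarter note = 8; quarter rest = 8; thirty-second = 1; eighth rest = 4; dotted sixteenth note = 3.
Sum: 12 + 8 + 12 + 8 + 8 + 1 + 4 + 3 = 56.
56 ÷ 12 = 4 complete bars with 8 left over.

4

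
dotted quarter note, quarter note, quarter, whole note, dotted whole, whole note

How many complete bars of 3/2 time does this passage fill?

One bar of 3/2 = 12 eighth notes.
Each duration in eighth notes: dotted quarter note = 3; quarter note = 2; quarter = 2; whole note = 8; dotted whole = 12; whole note = 8.
Adding: 3 + 2 + 2 + 8 + 12 + 8 = 35.
35 ÷ 12 = 2 complete bars with 11 left over.

2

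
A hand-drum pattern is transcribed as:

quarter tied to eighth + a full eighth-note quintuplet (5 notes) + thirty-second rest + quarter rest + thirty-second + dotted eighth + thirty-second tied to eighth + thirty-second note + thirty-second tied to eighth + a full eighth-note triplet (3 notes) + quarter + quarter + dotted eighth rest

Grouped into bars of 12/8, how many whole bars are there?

One bar of 12/8 = 48 thirty-second notes.
In thirty-second notes: quarter tied to eighth (quarter + eighth) = 12; a full eighth-note quintuplet (5 notes) (five quintuplet eighths span one half) = 16; thirty-second rest = 1; quarter rest = 8; thirty-second = 1; dotted eighth = 6; thirty-second tied to eighth (thirty-second + eighth) = 5; thirty-second note = 1; thirty-second tied to eighth (thirty-second + eighth) = 5; a full eighth-note triplet (3 notes) (three triplet eighths span one quarter) = 8; quarter = 8; quarter = 8; dotted eighth rest = 6.
Altogether 12 + 16 + 1 + 8 + 1 + 6 + 5 + 1 + 5 + 8 + 8 + 8 + 6 = 85.
85 ÷ 48 = 1 complete bar with 37 left over.

1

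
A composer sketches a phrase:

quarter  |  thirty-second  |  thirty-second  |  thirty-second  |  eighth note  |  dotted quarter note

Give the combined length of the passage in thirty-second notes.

27

Express everything in thirty-second notes: quarter = 8; thirty-second = 1; thirty-second = 1; thirty-second = 1; eighth note = 4; dotted quarter note = 12.
Altogether 8 + 1 + 1 + 1 + 4 + 12 = 27 thirty-second notes.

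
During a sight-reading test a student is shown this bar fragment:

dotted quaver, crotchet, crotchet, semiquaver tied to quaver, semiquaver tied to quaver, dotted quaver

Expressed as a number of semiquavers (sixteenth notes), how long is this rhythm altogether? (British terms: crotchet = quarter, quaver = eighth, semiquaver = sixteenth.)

Working in sixteenth notes: dotted quaver = 3; crotchet = 4; crotchet = 4; semiquaver tied to quaver (semiquaver + quaver) = 3; semiquaver tied to quaver (semiquaver + quaver) = 3; dotted quaver = 3.
Altogether 3 + 4 + 4 + 3 + 3 + 3 = 20 sixteenth notes.

20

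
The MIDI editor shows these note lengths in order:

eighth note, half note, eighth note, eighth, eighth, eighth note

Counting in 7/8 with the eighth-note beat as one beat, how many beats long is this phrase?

9

One eighth-note beat = 2 sixteenth notes.
Convert each value to sixteenth notes: eighth note = 2; half note = 8; eighth note = 2; eighth = 2; eighth = 2; eighth note = 2.
Adding: 2 + 8 + 2 + 2 + 2 + 2 = 18.
18 ÷ 2 = 9 beats.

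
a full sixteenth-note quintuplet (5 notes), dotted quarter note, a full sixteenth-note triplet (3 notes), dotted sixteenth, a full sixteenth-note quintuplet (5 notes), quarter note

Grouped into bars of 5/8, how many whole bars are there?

2

One bar of 5/8 = 20 thirty-second notes.
Working in thirty-second notes: a full sixteenth-note quintuplet (5 notes) (five quintuplet sixteenths span one quarter) = 8; dotted quarter note = 12; a full sixteenth-note triplet (3 notes) (three triplet sixteenths span one eighth) = 4; dotted sixteenth = 3; a full sixteenth-note quintuplet (5 notes) (five quintuplet sixteenths span one quarter) = 8; quarter note = 8.
Sum: 8 + 12 + 4 + 3 + 8 + 8 = 43.
43 ÷ 20 = 2 complete bars with 3 left over.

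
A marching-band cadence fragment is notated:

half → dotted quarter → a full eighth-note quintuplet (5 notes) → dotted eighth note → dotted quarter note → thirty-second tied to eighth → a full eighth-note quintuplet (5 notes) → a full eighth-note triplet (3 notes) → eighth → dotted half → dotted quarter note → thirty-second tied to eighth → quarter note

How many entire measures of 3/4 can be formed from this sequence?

One bar of 3/4 = 24 thirty-second notes.
Each duration in thirty-second notes: half = 16; dotted quarter = 12; a full eighth-note quintuplet (5 notes) (five quintuplet eighths span one half) = 16; dotted eighth note = 6; dotted quarter note = 12; thirty-second tied to eighth (thirty-second + eighth) = 5; a full eighth-note quintuplet (5 notes) (five quintuplet eighths span one half) = 16; a full eighth-note triplet (3 notes) (three triplet eighths span one quarter) = 8; eighth = 4; dotted half = 24; dotted quarter note = 12; thirty-second tied to eighth (thirty-second + eighth) = 5; quarter note = 8.
Altogether 16 + 12 + 16 + 6 + 12 + 5 + 16 + 8 + 4 + 24 + 12 + 5 + 8 = 144.
144 ÷ 24 = 6 complete bars with 0 left over.

6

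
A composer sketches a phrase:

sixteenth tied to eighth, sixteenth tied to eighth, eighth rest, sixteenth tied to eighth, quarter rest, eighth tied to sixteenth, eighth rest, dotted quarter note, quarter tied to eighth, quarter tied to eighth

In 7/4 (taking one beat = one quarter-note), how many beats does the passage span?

One quarter-note beat = 4 sixteenth notes.
Working in sixteenth notes: sixteenth tied to eighth (sixteenth + eighth) = 3; sixteenth tied to eighth (sixteenth + eighth) = 3; eighth rest = 2; sixteenth tied to eighth (sixteenth + eighth) = 3; quarter rest = 4; eighth tied to sixteenth (eighth + sixteenth) = 3; eighth rest = 2; dotted quarter note = 6; quarter tied to eighth (quarter + eighth) = 6; quarter tied to eighth (quarter + eighth) = 6.
Altogether 3 + 3 + 2 + 3 + 4 + 3 + 2 + 6 + 6 + 6 = 38.
38 ÷ 4 = 9.5 beats.

9.5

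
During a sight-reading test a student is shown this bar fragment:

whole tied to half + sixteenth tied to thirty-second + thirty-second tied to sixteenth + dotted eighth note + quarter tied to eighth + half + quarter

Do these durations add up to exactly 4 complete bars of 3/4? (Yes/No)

One bar of 3/4 = 24 thirty-second notes, so 4 bars = 96.
Each duration in thirty-second notes: whole tied to half (whole + half) = 48; sixteenth tied to thirty-second (sixteenth + thirty-second) = 3; thirty-second tied to sixteenth (thirty-second + sixteenth) = 3; dotted eighth note = 6; quarter tied to eighth (quarter + eighth) = 12; half = 16; quarter = 8.
Adding: 48 + 3 + 3 + 6 + 12 + 16 + 8 = 96.
96 equals 96, so the answer is Yes.

Yes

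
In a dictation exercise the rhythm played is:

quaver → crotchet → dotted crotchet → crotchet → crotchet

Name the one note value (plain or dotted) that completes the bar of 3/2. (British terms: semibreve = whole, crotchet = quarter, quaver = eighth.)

quarter note

The bar of 3/2 = 12 eighth notes.
Each duration in eighth notes: quaver = 1; crotchet = 2; dotted crotchet = 3; crotchet = 2; crotchet = 2.
Altogether 1 + 2 + 3 + 2 + 2 = 10.
Remaining: 12 − 10 = 2 eighth notes, which is a quarter note.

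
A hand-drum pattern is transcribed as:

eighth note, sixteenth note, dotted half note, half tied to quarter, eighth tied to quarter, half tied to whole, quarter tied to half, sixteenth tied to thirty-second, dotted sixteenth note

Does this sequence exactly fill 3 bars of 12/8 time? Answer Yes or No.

One bar of 12/8 = 48 thirty-second notes, so 3 bars = 144.
Express everything in thirty-second notes: eighth note = 4; sixteenth note = 2; dotted half note = 24; half tied to quarter (half + quarter) = 24; eighth tied to quarter (eighth + quarter) = 12; half tied to whole (half + whole) = 48; quarter tied to half (quarter + half) = 24; sixteenth tied to thirty-second (sixteenth + thirty-second) = 3; dotted sixteenth note = 3.
Total: 4 + 2 + 24 + 24 + 12 + 48 + 24 + 3 + 3 = 144.
144 equals 144, so the answer is Yes.

Yes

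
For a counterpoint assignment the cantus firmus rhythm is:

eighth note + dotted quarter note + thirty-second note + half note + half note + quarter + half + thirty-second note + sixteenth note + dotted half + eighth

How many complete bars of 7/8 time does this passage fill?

3

One bar of 7/8 = 28 thirty-second notes.
Express everything in thirty-second notes: eighth note = 4; dotted quarter note = 12; thirty-second note = 1; half note = 16; half note = 16; quarter = 8; half = 16; thirty-second note = 1; sixteenth note = 2; dotted half = 24; eighth = 4.
Total: 4 + 12 + 1 + 16 + 16 + 8 + 16 + 1 + 2 + 24 + 4 = 104.
104 ÷ 28 = 3 complete bars with 20 left over.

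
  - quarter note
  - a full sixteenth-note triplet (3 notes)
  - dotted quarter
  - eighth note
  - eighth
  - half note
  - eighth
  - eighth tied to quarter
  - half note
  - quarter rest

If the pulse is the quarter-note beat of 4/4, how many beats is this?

11

One quarter-note beat = 2 eighth notes.
In eighth notes: quarter note = 2; a full sixteenth-note triplet (3 notes) (three triplet sixteenths span one eighth) = 1; dotted quarter = 3; eighth note = 1; eighth = 1; half note = 4; eighth = 1; eighth tied to quarter (eighth + quarter) = 3; half note = 4; quarter rest = 2.
Total: 2 + 1 + 3 + 1 + 1 + 4 + 1 + 3 + 4 + 2 = 22.
22 ÷ 2 = 11 beats.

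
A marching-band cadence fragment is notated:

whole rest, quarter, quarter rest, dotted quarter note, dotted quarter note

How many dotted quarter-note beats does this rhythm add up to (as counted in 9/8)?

One dotted quarter-note beat = 3 eighth notes.
Working in eighth notes: whole rest = 8; quarter = 2; quarter rest = 2; dotted quarter note = 3; dotted quarter note = 3.
Sum: 8 + 2 + 2 + 3 + 3 = 18.
18 ÷ 3 = 6 beats.

6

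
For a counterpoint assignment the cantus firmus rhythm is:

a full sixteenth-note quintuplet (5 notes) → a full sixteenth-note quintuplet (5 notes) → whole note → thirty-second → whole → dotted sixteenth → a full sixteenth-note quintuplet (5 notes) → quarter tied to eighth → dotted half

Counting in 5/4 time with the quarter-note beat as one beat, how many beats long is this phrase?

16

One quarter-note beat = 8 thirty-second notes.
Each duration in thirty-second notes: a full sixteenth-note quintuplet (5 notes) (five quintuplet sixteenths span one quarter) = 8; a full sixteenth-note quintuplet (5 notes) (five quintuplet sixteenths span one quarter) = 8; whole note = 32; thirty-second = 1; whole = 32; dotted sixteenth = 3; a full sixteenth-note quintuplet (5 notes) (five quintuplet sixteenths span one quarter) = 8; quarter tied to eighth (quarter + eighth) = 12; dotted half = 24.
Altogether 8 + 8 + 32 + 1 + 32 + 3 + 8 + 12 + 24 = 128.
128 ÷ 8 = 16 beats.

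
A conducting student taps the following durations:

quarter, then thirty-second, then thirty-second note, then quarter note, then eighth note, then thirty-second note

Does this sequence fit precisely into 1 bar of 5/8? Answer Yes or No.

No

One bar of 5/8 = 20 thirty-second notes.
Express everything in thirty-second notes: quarter = 8; thirty-second = 1; thirty-second note = 1; quarter note = 8; eighth note = 4; thirty-second note = 1.
Altogether 8 + 1 + 1 + 8 + 4 + 1 = 23.
23 exceeds 20, so the answer is No.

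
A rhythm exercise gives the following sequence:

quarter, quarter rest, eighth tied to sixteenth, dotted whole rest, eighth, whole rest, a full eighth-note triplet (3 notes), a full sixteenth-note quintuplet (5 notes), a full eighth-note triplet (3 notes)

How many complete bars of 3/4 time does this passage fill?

5

One bar of 3/4 = 12 sixteenth notes.
In sixteenth notes: quarter = 4; quarter rest = 4; eighth tied to sixteenth (eighth + sixteenth) = 3; dotted whole rest = 24; eighth = 2; whole rest = 16; a full eighth-note triplet (3 notes) (three triplet eighths span one quarter) = 4; a full sixteenth-note quintuplet (5 notes) (five quintuplet sixteenths span one quarter) = 4; a full eighth-note triplet (3 notes) (three triplet eighths span one quarter) = 4.
Sum: 4 + 4 + 3 + 24 + 2 + 16 + 4 + 4 + 4 = 65.
65 ÷ 12 = 5 complete bars with 5 left over.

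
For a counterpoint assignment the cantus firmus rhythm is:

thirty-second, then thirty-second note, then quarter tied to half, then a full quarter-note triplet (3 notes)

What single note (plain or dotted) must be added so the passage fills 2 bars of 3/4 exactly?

2 bars of 3/4 = 48 thirty-second notes.
Express everything in thirty-second notes: thirty-second = 1; thirty-second note = 1; quarter tied to half (quarter + half) = 24; a full quarter-note triplet (3 notes) (three triplet quarters span one half) = 16.
Sum: 1 + 1 + 24 + 16 = 42.
Remaining: 48 − 42 = 6 thirty-second notes, which is a dotted eighth note.

dotted eighth note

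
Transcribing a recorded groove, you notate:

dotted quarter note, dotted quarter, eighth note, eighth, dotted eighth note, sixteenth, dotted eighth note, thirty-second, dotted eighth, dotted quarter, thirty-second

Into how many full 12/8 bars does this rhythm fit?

1

One bar of 12/8 = 48 thirty-second notes.
Convert each value to thirty-second notes: dotted quarter note = 12; dotted quarter = 12; eighth note = 4; eighth = 4; dotted eighth note = 6; sixteenth = 2; dotted eighth note = 6; thirty-second = 1; dotted eighth = 6; dotted quarter = 12; thirty-second = 1.
Sum: 12 + 12 + 4 + 4 + 6 + 2 + 6 + 1 + 6 + 12 + 1 = 66.
66 ÷ 48 = 1 complete bar with 18 left over.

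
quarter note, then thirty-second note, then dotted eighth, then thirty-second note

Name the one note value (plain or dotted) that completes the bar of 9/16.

sixteenth note

The bar of 9/16 = 18 thirty-second notes.
In thirty-second notes: quarter note = 8; thirty-second note = 1; dotted eighth = 6; thirty-second note = 1.
Adding: 8 + 1 + 6 + 1 = 16.
Remaining: 18 − 16 = 2 thirty-second notes, which is a sixteenth note.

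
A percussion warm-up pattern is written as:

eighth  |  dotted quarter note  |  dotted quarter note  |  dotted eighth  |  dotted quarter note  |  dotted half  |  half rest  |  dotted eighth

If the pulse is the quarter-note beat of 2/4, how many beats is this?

11.5

One quarter-note beat = 4 sixteenth notes.
Express everything in sixteenth notes: eighth = 2; dotted quarter note = 6; dotted quarter note = 6; dotted eighth = 3; dotted quarter note = 6; dotted half = 12; half rest = 8; dotted eighth = 3.
Sum: 2 + 6 + 6 + 3 + 6 + 12 + 8 + 3 = 46.
46 ÷ 4 = 11.5 beats.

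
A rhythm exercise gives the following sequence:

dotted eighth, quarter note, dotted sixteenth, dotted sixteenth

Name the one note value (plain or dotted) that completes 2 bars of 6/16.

2 bars of 6/16 = 24 thirty-second notes.
Express everything in thirty-second notes: dotted eighth = 6; quarter note = 8; dotted sixteenth = 3; dotted sixteenth = 3.
Altogether 6 + 8 + 3 + 3 = 20.
Remaining: 24 − 20 = 4 thirty-second notes, which is a eighth note.

eighth note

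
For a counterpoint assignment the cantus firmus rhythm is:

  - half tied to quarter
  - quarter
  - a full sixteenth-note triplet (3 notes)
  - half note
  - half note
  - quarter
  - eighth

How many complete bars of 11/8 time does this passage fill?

1

One bar of 11/8 = 11 eighth notes.
Convert each value to eighth notes: half tied to quarter (half + quarter) = 6; quarter = 2; a full sixteenth-note triplet (3 notes) (three triplet sixteenths span one eighth) = 1; half note = 4; half note = 4; quarter = 2; eighth = 1.
Sum: 6 + 2 + 1 + 4 + 4 + 2 + 1 = 20.
20 ÷ 11 = 1 complete bar with 9 left over.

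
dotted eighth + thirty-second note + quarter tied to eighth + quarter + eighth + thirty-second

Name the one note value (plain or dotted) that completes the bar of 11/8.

dotted quarter note

The bar of 11/8 = 44 thirty-second notes.
Each duration in thirty-second notes: dotted eighth = 6; thirty-second note = 1; quarter tied to eighth (quarter + eighth) = 12; quarter = 8; eighth = 4; thirty-second = 1.
Sum: 6 + 1 + 12 + 8 + 4 + 1 = 32.
Remaining: 44 − 32 = 12 thirty-second notes, which is a dotted quarter note.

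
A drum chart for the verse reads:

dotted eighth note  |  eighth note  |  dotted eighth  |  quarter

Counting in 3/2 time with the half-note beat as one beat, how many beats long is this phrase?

One half-note beat = 8 sixteenth notes.
Express everything in sixteenth notes: dotted eighth note = 3; eighth note = 2; dotted eighth = 3; quarter = 4.
Total: 3 + 2 + 3 + 4 = 12.
12 ÷ 8 = 1.5 beats.

1.5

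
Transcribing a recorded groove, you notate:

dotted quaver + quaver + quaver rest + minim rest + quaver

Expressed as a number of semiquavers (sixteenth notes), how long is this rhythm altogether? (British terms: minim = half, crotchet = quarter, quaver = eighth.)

In sixteenth notes: dotted quaver = 3; quaver = 2; quaver rest = 2; minim rest = 8; quaver = 2.
Adding: 3 + 2 + 2 + 8 + 2 = 17 sixteenth notes.

17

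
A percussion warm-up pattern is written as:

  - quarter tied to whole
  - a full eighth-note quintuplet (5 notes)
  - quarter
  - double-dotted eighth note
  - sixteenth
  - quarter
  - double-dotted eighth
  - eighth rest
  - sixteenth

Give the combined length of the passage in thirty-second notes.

94

Express everything in thirty-second notes: quarter tied to whole (quarter + whole) = 40; a full eighth-note quintuplet (5 notes) (five quintuplet eighths span one half) = 16; quarter = 8; double-dotted eighth note = 7; sixteenth = 2; quarter = 8; double-dotted eighth = 7; eighth rest = 4; sixteenth = 2.
Total: 40 + 16 + 8 + 7 + 2 + 8 + 7 + 4 + 2 = 94 thirty-second notes.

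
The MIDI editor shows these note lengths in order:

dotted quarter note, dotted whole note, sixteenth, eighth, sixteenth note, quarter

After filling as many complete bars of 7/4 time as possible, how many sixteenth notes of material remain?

One bar of 7/4 = 28 sixteenth notes.
Working in sixteenth notes: dotted quarter note = 6; dotted whole note = 24; sixteenth = 1; eighth = 2; sixteenth note = 1; quarter = 4.
Sum: 6 + 24 + 1 + 2 + 1 + 4 = 38.
38 ÷ 28 = 1 complete bar with 10 sixteenth notes remaining.

10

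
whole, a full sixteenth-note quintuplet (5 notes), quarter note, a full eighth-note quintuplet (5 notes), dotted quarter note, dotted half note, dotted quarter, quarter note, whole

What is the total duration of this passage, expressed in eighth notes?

Express everything in eighth notes: whole = 8; a full sixteenth-note quintuplet (5 notes) (five quintuplet sixteenths span one quarter) = 2; quarter note = 2; a full eighth-note quintuplet (5 notes) (five quintuplet eighths span one half) = 4; dotted quarter note = 3; dotted half note = 6; dotted quarter = 3; quarter note = 2; whole = 8.
Sum: 8 + 2 + 2 + 4 + 3 + 6 + 3 + 2 + 8 = 38 eighth notes.

38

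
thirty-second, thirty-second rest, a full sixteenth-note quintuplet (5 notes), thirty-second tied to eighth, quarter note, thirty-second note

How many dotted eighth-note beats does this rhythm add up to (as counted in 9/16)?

4

One dotted eighth-note beat = 6 thirty-second notes.
Express everything in thirty-second notes: thirty-second = 1; thirty-second rest = 1; a full sixteenth-note quintuplet (5 notes) (five quintuplet sixteenths span one quarter) = 8; thirty-second tied to eighth (thirty-second + eighth) = 5; quarter note = 8; thirty-second note = 1.
Altogether 1 + 1 + 8 + 5 + 8 + 1 = 24.
24 ÷ 6 = 4 beats.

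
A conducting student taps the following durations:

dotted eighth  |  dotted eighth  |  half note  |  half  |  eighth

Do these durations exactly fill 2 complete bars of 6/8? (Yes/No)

Yes

One bar of 6/8 = 12 sixteenth notes, so 2 bars = 24.
In sixteenth notes: dotted eighth = 3; dotted eighth = 3; half note = 8; half = 8; eighth = 2.
Adding: 3 + 3 + 8 + 8 + 2 = 24.
24 equals 24, so the answer is Yes.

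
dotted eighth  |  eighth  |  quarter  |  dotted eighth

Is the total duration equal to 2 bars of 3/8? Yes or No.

Yes

One bar of 3/8 = 6 sixteenth notes, so 2 bars = 12.
Express everything in sixteenth notes: dotted eighth = 3; eighth = 2; quarter = 4; dotted eighth = 3.
Adding: 3 + 2 + 4 + 3 = 12.
12 equals 12, so the answer is Yes.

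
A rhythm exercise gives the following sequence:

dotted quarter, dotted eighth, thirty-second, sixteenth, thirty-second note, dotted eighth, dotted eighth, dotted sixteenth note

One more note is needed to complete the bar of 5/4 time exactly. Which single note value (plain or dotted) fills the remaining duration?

dotted sixteenth note

The bar of 5/4 = 40 thirty-second notes.
Express everything in thirty-second notes: dotted quarter = 12; dotted eighth = 6; thirty-second = 1; sixteenth = 2; thirty-second note = 1; dotted eighth = 6; dotted eighth = 6; dotted sixteenth note = 3.
Sum: 12 + 6 + 1 + 2 + 1 + 6 + 6 + 3 = 37.
Remaining: 40 − 37 = 3 thirty-second notes, which is a dotted sixteenth note.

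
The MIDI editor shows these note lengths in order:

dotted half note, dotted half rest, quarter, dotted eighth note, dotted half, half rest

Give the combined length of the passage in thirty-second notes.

102

Convert each value to thirty-second notes: dotted half note = 24; dotted half rest = 24; quarter = 8; dotted eighth note = 6; dotted half = 24; half rest = 16.
Total: 24 + 24 + 8 + 6 + 24 + 16 = 102 thirty-second notes.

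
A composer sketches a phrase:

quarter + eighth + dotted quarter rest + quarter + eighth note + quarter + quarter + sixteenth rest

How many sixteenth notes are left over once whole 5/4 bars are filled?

7

One bar of 5/4 = 20 sixteenth notes.
In sixteenth notes: quarter = 4; eighth = 2; dotted quarter rest = 6; quarter = 4; eighth note = 2; quarter = 4; quarter = 4; sixteenth rest = 1.
Adding: 4 + 2 + 6 + 4 + 2 + 4 + 4 + 1 = 27.
27 ÷ 20 = 1 complete bar with 7 sixteenth notes remaining.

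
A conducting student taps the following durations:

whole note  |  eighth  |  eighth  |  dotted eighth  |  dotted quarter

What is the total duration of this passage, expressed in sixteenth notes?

29

In sixteenth notes: whole note = 16; eighth = 2; eighth = 2; dotted eighth = 3; dotted quarter = 6.
Sum: 16 + 2 + 2 + 3 + 6 = 29 sixteenth notes.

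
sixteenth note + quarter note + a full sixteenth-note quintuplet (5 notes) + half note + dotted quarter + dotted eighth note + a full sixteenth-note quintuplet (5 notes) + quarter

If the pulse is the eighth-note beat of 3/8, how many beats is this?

One eighth-note beat = 2 sixteenth notes.
Working in sixteenth notes: sixteenth note = 1; quarter note = 4; a full sixteenth-note quintuplet (5 notes) (five quintuplet sixteenths span one quarter) = 4; half note = 8; dotted quarter = 6; dotted eighth note = 3; a full sixteenth-note quintuplet (5 notes) (five quintuplet sixteenths span one quarter) = 4; quarter = 4.
Total: 1 + 4 + 4 + 8 + 6 + 3 + 4 + 4 = 34.
34 ÷ 2 = 17 beats.

17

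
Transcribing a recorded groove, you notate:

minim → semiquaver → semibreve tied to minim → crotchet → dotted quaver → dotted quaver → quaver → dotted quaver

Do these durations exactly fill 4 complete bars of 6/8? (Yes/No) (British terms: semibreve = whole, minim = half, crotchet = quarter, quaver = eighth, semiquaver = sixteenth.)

Yes

One bar of 6/8 = 12 sixteenth notes, so 4 bars = 48.
Working in sixteenth notes: minim = 8; semiquaver = 1; semibreve tied to minim (semibreve + minim) = 24; crotchet = 4; dotted quaver = 3; dotted quaver = 3; quaver = 2; dotted quaver = 3.
Adding: 8 + 1 + 24 + 4 + 3 + 3 + 2 + 3 = 48.
48 equals 48, so the answer is Yes.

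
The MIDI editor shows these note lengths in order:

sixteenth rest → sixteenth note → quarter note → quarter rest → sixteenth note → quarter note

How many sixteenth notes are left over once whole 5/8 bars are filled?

5

One bar of 5/8 = 10 sixteenth notes.
Express everything in sixteenth notes: sixteenth rest = 1; sixteenth note = 1; quarter note = 4; quarter rest = 4; sixteenth note = 1; quarter note = 4.
Sum: 1 + 1 + 4 + 4 + 1 + 4 = 15.
15 ÷ 10 = 1 complete bar with 5 sixteenth notes remaining.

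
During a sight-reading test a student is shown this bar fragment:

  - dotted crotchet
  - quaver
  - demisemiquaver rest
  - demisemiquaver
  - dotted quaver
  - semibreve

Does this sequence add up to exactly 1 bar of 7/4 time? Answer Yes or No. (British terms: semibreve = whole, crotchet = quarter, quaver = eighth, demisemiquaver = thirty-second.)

Yes

One bar of 7/4 = 56 thirty-second notes.
Each duration in thirty-second notes: dotted crotchet = 12; quaver = 4; demisemiquaver rest = 1; demisemiquaver = 1; dotted quaver = 6; semibreve = 32.
Altogether 12 + 4 + 1 + 1 + 6 + 32 = 56.
56 equals 56, so the answer is Yes.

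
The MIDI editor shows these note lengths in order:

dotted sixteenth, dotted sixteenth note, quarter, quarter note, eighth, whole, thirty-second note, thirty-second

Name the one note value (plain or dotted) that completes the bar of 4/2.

The bar of 4/2 = 64 thirty-second notes.
Working in thirty-second notes: dotted sixteenth = 3; dotted sixteenth note = 3; quarter = 8; quarter note = 8; eighth = 4; whole = 32; thirty-second note = 1; thirty-second = 1.
Total: 3 + 3 + 8 + 8 + 4 + 32 + 1 + 1 = 60.
Remaining: 64 − 60 = 4 thirty-second notes, which is a eighth note.

eighth note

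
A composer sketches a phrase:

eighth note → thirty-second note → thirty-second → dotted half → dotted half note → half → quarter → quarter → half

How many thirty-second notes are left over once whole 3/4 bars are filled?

One bar of 3/4 = 24 thirty-second notes.
In thirty-second notes: eighth note = 4; thirty-second note = 1; thirty-second = 1; dotted half = 24; dotted half note = 24; half = 16; quarter = 8; quarter = 8; half = 16.
Adding: 4 + 1 + 1 + 24 + 24 + 16 + 8 + 8 + 16 = 102.
102 ÷ 24 = 4 complete bars with 6 thirty-second notes remaining.

6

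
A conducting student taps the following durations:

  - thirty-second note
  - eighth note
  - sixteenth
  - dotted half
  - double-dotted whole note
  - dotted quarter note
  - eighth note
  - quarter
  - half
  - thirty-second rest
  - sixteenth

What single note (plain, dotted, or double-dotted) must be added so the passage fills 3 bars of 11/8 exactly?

sixteenth note

3 bars of 11/8 = 132 thirty-second notes.
In thirty-second notes: thirty-second note = 1; eighth note = 4; sixteenth = 2; dotted half = 24; double-dotted whole note = 56; dotted quarter note = 12; eighth note = 4; quarter = 8; half = 16; thirty-second rest = 1; sixteenth = 2.
Sum: 1 + 4 + 2 + 24 + 56 + 12 + 4 + 8 + 16 + 1 + 2 = 130.
Remaining: 132 − 130 = 2 thirty-second notes, which is a sixteenth note.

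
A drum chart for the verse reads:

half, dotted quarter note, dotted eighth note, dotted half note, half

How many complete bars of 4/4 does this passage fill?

2

One bar of 4/4 = 16 sixteenth notes.
Working in sixteenth notes: half = 8; dotted quarter note = 6; dotted eighth note = 3; dotted half note = 12; half = 8.
Sum: 8 + 6 + 3 + 12 + 8 = 37.
37 ÷ 16 = 2 complete bars with 5 left over.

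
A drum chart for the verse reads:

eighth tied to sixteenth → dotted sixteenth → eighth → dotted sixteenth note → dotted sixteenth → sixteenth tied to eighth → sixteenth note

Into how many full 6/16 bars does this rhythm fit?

One bar of 6/16 = 12 thirty-second notes.
Express everything in thirty-second notes: eighth tied to sixteenth (eighth + sixteenth) = 6; dotted sixteenth = 3; eighth = 4; dotted sixteenth note = 3; dotted sixteenth = 3; sixteenth tied to eighth (sixteenth + eighth) = 6; sixteenth note = 2.
Sum: 6 + 3 + 4 + 3 + 3 + 6 + 2 = 27.
27 ÷ 12 = 2 complete bars with 3 left over.

2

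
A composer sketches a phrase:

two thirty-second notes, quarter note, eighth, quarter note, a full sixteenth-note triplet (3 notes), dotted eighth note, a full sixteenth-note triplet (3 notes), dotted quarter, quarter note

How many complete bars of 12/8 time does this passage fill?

1

One bar of 12/8 = 48 thirty-second notes.
Convert each value to thirty-second notes: thirty-second note = 1; thirty-second note = 1; quarter note = 8; eighth = 4; quarter note = 8; a full sixteenth-note triplet (3 notes) (three triplet sixteenths span one eighth) = 4; dotted eighth note = 6; a full sixteenth-note triplet (3 notes) (three triplet sixteenths span one eighth) = 4; dotted quarter = 12; quarter note = 8.
Total: 1 + 1 + 8 + 4 + 8 + 4 + 6 + 4 + 12 + 8 = 56.
56 ÷ 48 = 1 complete bar with 8 left over.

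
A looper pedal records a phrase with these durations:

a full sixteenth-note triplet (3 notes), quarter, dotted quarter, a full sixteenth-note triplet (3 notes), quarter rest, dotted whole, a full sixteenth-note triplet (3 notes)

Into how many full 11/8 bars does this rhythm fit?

2

One bar of 11/8 = 11 eighth notes.
Working in eighth notes: a full sixteenth-note triplet (3 notes) (three triplet sixteenths span one eighth) = 1; quarter = 2; dotted quarter = 3; a full sixteenth-note triplet (3 notes) (three triplet sixteenths span one eighth) = 1; quarter rest = 2; dotted whole = 12; a full sixteenth-note triplet (3 notes) (three triplet sixteenths span one eighth) = 1.
Sum: 1 + 2 + 3 + 1 + 2 + 12 + 1 = 22.
22 ÷ 11 = 2 complete bars with 0 left over.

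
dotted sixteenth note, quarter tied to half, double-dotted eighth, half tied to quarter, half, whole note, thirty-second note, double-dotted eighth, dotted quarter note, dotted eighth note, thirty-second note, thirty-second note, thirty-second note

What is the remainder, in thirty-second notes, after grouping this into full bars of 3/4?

15

One bar of 3/4 = 24 thirty-second notes.
Express everything in thirty-second notes: dotted sixteenth note = 3; quarter tied to half (quarter + half) = 24; double-dotted eighth = 7; half tied to quarter (half + quarter) = 24; half = 16; whole note = 32; thirty-second note = 1; double-dotted eighth = 7; dotted quarter note = 12; dotted eighth note = 6; thirty-second note = 1; thirty-second note = 1; thirty-second note = 1.
Total: 3 + 24 + 7 + 24 + 16 + 32 + 1 + 7 + 12 + 6 + 1 + 1 + 1 = 135.
135 ÷ 24 = 5 complete bars with 15 thirty-second notes remaining.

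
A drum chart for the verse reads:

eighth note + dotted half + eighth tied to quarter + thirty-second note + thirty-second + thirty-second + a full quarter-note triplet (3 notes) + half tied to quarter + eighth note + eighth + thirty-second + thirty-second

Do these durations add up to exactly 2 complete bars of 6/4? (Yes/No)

One bar of 6/4 = 48 thirty-second notes, so 2 bars = 96.
Working in thirty-second notes: eighth note = 4; dotted half = 24; eighth tied to quarter (eighth + quarter) = 12; thirty-second note = 1; thirty-second = 1; thirty-second = 1; a full quarter-note triplet (3 notes) (three triplet quarters span one half) = 16; half tied to quarter (half + quarter) = 24; eighth note = 4; eighth = 4; thirty-second = 1; thirty-second = 1.
Altogether 4 + 24 + 12 + 1 + 1 + 1 + 16 + 24 + 4 + 4 + 1 + 1 = 93.
93 falls short of 96, so the answer is No.

No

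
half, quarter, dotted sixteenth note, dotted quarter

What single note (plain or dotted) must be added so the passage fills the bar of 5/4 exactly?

thirty-second note

The bar of 5/4 = 40 thirty-second notes.
Express everything in thirty-second notes: half = 16; quarter = 8; dotted sixteenth note = 3; dotted quarter = 12.
Altogether 16 + 8 + 3 + 12 = 39.
Remaining: 40 − 39 = 1 thirty-second note, which is a thirty-second note.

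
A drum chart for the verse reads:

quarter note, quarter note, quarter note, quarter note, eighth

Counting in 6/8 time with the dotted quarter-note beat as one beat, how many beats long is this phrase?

3

One dotted quarter-note beat = 3 eighth notes.
Each duration in eighth notes: quarter note = 2; quarter note = 2; quarter note = 2; quarter note = 2; eighth = 1.
Sum: 2 + 2 + 2 + 2 + 1 = 9.
9 ÷ 3 = 3 beats.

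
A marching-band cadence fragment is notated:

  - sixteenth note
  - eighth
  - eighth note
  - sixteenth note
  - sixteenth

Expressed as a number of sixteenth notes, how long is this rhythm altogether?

7

Working in sixteenth notes: sixteenth note = 1; eighth = 2; eighth note = 2; sixteenth note = 1; sixteenth = 1.
Adding: 1 + 2 + 2 + 1 + 1 = 7 sixteenth notes.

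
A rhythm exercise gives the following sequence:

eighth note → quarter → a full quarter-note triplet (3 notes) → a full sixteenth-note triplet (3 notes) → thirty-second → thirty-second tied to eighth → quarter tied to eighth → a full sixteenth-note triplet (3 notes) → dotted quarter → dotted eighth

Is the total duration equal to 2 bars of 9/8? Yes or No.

One bar of 9/8 = 36 thirty-second notes, so 2 bars = 72.
Convert each value to thirty-second notes: eighth note = 4; quarter = 8; a full quarter-note triplet (3 notes) (three triplet quarters span one half) = 16; a full sixteenth-note triplet (3 notes) (three triplet sixteenths span one eighth) = 4; thirty-second = 1; thirty-second tied to eighth (thirty-second + eighth) = 5; quarter tied to eighth (quarter + eighth) = 12; a full sixteenth-note triplet (3 notes) (three triplet sixteenths span one eighth) = 4; dotted quarter = 12; dotted eighth = 6.
Sum: 4 + 8 + 16 + 4 + 1 + 5 + 12 + 4 + 12 + 6 = 72.
72 equals 72, so the answer is Yes.

Yes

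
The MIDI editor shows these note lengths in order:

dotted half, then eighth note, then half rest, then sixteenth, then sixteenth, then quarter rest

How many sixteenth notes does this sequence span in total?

28

Each duration in sixteenth notes: dotted half = 12; eighth note = 2; half rest = 8; sixteenth = 1; sixteenth = 1; quarter rest = 4.
Altogether 12 + 2 + 8 + 1 + 1 + 4 = 28 sixteenth notes.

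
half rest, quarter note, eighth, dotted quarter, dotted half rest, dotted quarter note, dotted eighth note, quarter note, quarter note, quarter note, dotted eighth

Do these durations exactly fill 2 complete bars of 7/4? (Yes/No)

Yes

One bar of 7/4 = 28 sixteenth notes, so 2 bars = 56.
Each duration in sixteenth notes: half rest = 8; quarter note = 4; eighth = 2; dotted quarter = 6; dotted half rest = 12; dotted quarter note = 6; dotted eighth note = 3; quarter note = 4; quarter note = 4; quarter note = 4; dotted eighth = 3.
Adding: 8 + 4 + 2 + 6 + 12 + 6 + 3 + 4 + 4 + 4 + 3 = 56.
56 equals 56, so the answer is Yes.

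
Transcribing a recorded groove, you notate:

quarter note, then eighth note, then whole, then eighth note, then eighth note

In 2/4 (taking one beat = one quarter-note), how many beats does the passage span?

6.5

One quarter-note beat = 2 eighth notes.
Express everything in eighth notes: quarter note = 2; eighth note = 1; whole = 8; eighth note = 1; eighth note = 1.
Adding: 2 + 1 + 8 + 1 + 1 = 13.
13 ÷ 2 = 6.5 beats.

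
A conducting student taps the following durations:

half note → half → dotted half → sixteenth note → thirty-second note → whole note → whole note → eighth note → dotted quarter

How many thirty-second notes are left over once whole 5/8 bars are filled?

19

One bar of 5/8 = 20 thirty-second notes.
Express everything in thirty-second notes: half note = 16; half = 16; dotted half = 24; sixteenth note = 2; thirty-second note = 1; whole note = 32; whole note = 32; eighth note = 4; dotted quarter = 12.
Total: 16 + 16 + 24 + 2 + 1 + 32 + 32 + 4 + 12 = 139.
139 ÷ 20 = 6 complete bars with 19 thirty-second notes remaining.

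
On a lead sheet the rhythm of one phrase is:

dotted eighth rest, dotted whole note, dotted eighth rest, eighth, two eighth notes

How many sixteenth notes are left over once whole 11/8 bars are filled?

One bar of 11/8 = 22 sixteenth notes.
Working in sixteenth notes: dotted eighth rest = 3; dotted whole note = 24; dotted eighth rest = 3; eighth = 2; eighth note = 2; eighth note = 2.
Sum: 3 + 24 + 3 + 2 + 2 + 2 = 36.
36 ÷ 22 = 1 complete bar with 14 sixteenth notes remaining.

14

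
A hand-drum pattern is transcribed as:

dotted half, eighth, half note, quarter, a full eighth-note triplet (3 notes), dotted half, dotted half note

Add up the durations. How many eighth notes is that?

Each duration in eighth notes: dotted half = 6; eighth = 1; half note = 4; quarter = 2; a full eighth-note triplet (3 notes) (three triplet eighths span one quarter) = 2; dotted half = 6; dotted half note = 6.
Sum: 6 + 1 + 4 + 2 + 2 + 6 + 6 = 27 eighth notes.

27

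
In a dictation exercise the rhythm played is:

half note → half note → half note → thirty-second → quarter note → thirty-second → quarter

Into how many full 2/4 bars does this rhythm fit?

4

One bar of 2/4 = 16 thirty-second notes.
Each duration in thirty-second notes: half note = 16; half note = 16; half note = 16; thirty-second = 1; quarter note = 8; thirty-second = 1; quarter = 8.
Sum: 16 + 16 + 16 + 1 + 8 + 1 + 8 = 66.
66 ÷ 16 = 4 complete bars with 2 left over.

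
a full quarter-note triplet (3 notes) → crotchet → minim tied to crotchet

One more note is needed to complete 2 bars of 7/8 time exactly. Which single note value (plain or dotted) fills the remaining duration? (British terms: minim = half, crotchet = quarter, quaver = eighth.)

2 bars of 7/8 = 14 eighth notes.
Each duration in eighth notes: a full quarter-note triplet (3 notes) (three triplet quarters span one half) = 4; crotchet = 2; minim tied to crotchet (minim + crotchet) = 6.
Sum: 4 + 2 + 6 = 12.
Remaining: 14 − 12 = 2 eighth notes, which is a quarter note.

quarter note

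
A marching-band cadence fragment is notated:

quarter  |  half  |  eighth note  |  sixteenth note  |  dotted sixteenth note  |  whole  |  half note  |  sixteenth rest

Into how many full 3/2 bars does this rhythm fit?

One bar of 3/2 = 48 thirty-second notes.
In thirty-second notes: quarter = 8; half = 16; eighth note = 4; sixteenth note = 2; dotted sixteenth note = 3; whole = 32; half note = 16; sixteenth rest = 2.
Total: 8 + 16 + 4 + 2 + 3 + 32 + 16 + 2 = 83.
83 ÷ 48 = 1 complete bar with 35 left over.

1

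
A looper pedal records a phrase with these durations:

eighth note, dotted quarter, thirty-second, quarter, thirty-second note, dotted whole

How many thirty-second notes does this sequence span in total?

74

Working in thirty-second notes: eighth note = 4; dotted quarter = 12; thirty-second = 1; quarter = 8; thirty-second note = 1; dotted whole = 48.
Total: 4 + 12 + 1 + 8 + 1 + 48 = 74 thirty-second notes.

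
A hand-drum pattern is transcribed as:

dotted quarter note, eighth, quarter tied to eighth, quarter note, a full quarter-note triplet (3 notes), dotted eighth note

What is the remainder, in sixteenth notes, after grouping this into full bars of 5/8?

One bar of 5/8 = 10 sixteenth notes.
Express everything in sixteenth notes: dotted quarter note = 6; eighth = 2; quarter tied to eighth (quarter + eighth) = 6; quarter note = 4; a full quarter-note triplet (3 notes) (three triplet quarters span one half) = 8; dotted eighth note = 3.
Sum: 6 + 2 + 6 + 4 + 8 + 3 = 29.
29 ÷ 10 = 2 complete bars with 9 sixteenth notes remaining.

9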